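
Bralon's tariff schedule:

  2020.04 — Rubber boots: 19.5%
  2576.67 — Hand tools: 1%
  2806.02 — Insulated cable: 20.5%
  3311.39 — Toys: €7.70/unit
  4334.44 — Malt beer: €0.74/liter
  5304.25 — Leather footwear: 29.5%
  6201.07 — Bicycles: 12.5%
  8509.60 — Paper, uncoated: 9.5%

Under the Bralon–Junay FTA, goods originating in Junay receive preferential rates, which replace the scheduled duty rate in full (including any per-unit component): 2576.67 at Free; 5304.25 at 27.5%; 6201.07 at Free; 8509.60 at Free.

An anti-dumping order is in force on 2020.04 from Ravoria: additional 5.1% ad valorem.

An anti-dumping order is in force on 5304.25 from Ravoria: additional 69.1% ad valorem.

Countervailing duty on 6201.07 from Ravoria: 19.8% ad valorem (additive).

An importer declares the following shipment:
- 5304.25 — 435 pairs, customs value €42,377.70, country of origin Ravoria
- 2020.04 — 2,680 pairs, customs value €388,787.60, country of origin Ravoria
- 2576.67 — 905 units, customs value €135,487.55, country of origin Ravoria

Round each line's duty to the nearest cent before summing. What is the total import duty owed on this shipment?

€138,781.04

Line 1 (5304.25, Ravoria, 435 pairs, €42,377.70):
Base rate for 5304.25 is 29.5%.
5304.25 has an FTA preferential rate, but origin Ravoria is not Junay; base rate stands.
Additional duty on 5304.25 from Ravoria: +69.1%. Applied ad valorem rate: 29.5% + 69.1% = 98.6%.
Duty = €42,377.70 × 98.6% = €41,784.41.
Line 2 (2020.04, Ravoria, 2,680 pairs, €388,787.60):
Base rate for 2020.04 is 19.5%.
Additional duty on 2020.04 from Ravoria: +5.1%. Applied ad valorem rate: 19.5% + 5.1% = 24.6%.
Duty = €388,787.60 × 24.6% = €95,641.75.
Line 3 (2576.67, Ravoria, 905 units, €135,487.55):
Base rate for 2576.67 is 1%.
2576.67 has an FTA preferential rate, but origin Ravoria is not Junay; base rate stands.
Duty = €135,487.55 × 1% = €1,354.88.
Total = €41,784.41 + €95,641.75 + €1,354.88 = €138,781.04.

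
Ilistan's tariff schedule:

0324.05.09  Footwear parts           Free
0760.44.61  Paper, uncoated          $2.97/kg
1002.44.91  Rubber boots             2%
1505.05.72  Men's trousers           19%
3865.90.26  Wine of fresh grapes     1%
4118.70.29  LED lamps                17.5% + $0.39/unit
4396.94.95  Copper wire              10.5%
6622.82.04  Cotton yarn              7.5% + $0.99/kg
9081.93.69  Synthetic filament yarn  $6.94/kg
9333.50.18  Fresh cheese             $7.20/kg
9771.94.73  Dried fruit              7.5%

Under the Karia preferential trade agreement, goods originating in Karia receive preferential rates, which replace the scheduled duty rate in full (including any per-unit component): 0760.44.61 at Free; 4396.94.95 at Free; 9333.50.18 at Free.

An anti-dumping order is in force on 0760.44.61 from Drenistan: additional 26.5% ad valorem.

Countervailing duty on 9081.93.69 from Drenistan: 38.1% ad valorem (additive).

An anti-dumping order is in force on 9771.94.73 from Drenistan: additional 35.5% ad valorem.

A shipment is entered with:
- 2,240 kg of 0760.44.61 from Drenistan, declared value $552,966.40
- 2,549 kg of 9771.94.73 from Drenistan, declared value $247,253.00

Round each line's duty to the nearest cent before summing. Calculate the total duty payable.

$259,507.69

Line 1 (0760.44.61, Drenistan, 2,240 kg, $552,966.40):
Base rate for 0760.44.61 is $2.97/kg.
0760.44.61 has an FTA preferential rate, but origin Drenistan is not Karia; base rate stands.
Additional duty on 0760.44.61 from Drenistan: +26.5% ad valorem. Applied ad valorem rate = 26.5%.
Duty = $552,966.40 × 26.5% + 2,240 × $2.97 = $153,188.90.
Line 2 (9771.94.73, Drenistan, 2,549 kg, $247,253.00):
Base rate for 9771.94.73 is 7.5%.
Additional duty on 9771.94.73 from Drenistan: +35.5%. Applied ad valorem rate: 7.5% + 35.5% = 43%.
Duty = $247,253.00 × 43% = $106,318.79.
Total = $153,188.90 + $106,318.79 = $259,507.69.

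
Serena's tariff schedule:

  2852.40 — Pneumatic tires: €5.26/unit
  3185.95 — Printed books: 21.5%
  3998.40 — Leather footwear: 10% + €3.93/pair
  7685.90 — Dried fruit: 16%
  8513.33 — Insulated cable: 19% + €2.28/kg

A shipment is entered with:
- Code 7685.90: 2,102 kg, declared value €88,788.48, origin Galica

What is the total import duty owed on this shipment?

€14,206.16

Line 1 (7685.90, Galica, 2,102 kg, €88,788.48):
Base rate for 7685.90 is 16%.
Duty = €88,788.48 × 16% = €14,206.16.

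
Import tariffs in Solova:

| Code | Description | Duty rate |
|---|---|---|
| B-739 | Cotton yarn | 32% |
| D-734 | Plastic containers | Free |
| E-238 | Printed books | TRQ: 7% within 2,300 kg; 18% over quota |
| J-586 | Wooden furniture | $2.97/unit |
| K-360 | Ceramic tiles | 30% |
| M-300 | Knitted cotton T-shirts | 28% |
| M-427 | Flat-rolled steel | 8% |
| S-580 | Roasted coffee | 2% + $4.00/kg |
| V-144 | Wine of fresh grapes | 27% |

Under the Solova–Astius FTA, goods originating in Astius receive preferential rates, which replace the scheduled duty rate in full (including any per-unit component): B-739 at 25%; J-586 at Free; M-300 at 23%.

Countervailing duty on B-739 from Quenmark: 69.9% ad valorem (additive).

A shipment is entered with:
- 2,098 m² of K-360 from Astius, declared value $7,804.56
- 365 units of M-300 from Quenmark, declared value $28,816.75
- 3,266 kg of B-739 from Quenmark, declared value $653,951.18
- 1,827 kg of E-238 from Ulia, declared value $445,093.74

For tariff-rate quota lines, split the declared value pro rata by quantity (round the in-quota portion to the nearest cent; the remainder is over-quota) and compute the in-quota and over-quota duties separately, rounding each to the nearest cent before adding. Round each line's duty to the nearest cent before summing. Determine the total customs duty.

$707,942.87

Line 1 (K-360, Astius, 2,098 m², $7,804.56):
Base rate for K-360 is 30%.
Origin Astius is the FTA partner but K-360 is not on the preference list; base rate stands.
Duty = $7,804.56 × 30% = $2,341.37.
Line 2 (M-300, Quenmark, 365 units, $28,816.75):
Base rate for M-300 is 28%.
M-300 has an FTA preferential rate, but origin Quenmark is not Astius; base rate stands.
Duty = $28,816.75 × 28% = $8,068.69.
Line 3 (B-739, Quenmark, 3,266 kg, $653,951.18):
Base rate for B-739 is 32%.
B-739 has an FTA preferential rate, but origin Quenmark is not Astius; base rate stands.
Additional duty on B-739 from Quenmark: +69.9%. Applied ad valorem rate: 32% + 69.9% = 101.9%.
Duty = $653,951.18 × 101.9% = $666,376.25.
Line 4 (E-238, Ulia, 1,827 kg, $445,093.74):
Code E-238 is under a tariff-rate quota (threshold 2,300 kg). Quantity 1,827 kg is within the quota, so the in-quota rate 7% applies to the full value.
Duty = $445,093.74 × 7% = $31,156.56.
Total = $2,341.37 + $8,068.69 + $666,376.25 + $31,156.56 = $707,942.87.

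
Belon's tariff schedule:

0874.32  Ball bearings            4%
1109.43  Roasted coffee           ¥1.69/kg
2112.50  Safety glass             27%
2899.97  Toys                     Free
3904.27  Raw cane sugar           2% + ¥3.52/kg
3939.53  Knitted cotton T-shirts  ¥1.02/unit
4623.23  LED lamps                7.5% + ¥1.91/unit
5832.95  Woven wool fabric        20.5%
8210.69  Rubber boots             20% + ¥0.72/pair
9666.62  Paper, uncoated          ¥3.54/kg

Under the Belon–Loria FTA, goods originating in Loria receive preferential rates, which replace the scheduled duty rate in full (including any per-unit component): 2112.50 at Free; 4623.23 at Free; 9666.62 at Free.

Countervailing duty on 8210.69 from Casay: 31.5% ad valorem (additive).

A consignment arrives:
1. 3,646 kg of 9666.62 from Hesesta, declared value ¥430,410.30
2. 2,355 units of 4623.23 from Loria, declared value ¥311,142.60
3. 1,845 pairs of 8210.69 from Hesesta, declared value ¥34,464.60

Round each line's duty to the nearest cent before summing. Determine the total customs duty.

Line 1 (9666.62, Hesesta, 3,646 kg, ¥430,410.30):
Base rate for 9666.62 is ¥3.54/kg.
9666.62 has an FTA preferential rate, but origin Hesesta is not Loria; base rate stands.
Duty = 3,646 × ¥3.54 = ¥12,906.84.
Line 2 (4623.23, Loria, 2,355 units, ¥311,142.60):
Base rate for 4623.23 is 7.5% + ¥1.91/unit.
Origin Loria qualifies under the Belon–Loria agreement and 4623.23 is covered: preferential rate Free applies instead.
Duty = ¥311,142.60 × 0% = ¥0.00.
Line 3 (8210.69, Hesesta, 1,845 pairs, ¥34,464.60):
Base rate for 8210.69 is 20% + ¥0.72/pair.
The additional-duty order on 8210.69 targets Casay, not Hesesta; it does not apply.
Duty = ¥34,464.60 × 20% + 1,845 × ¥0.72 = ¥8,221.32.
Total = ¥12,906.84 + ¥0.00 + ¥8,221.32 = ¥21,128.16.

¥21,128.16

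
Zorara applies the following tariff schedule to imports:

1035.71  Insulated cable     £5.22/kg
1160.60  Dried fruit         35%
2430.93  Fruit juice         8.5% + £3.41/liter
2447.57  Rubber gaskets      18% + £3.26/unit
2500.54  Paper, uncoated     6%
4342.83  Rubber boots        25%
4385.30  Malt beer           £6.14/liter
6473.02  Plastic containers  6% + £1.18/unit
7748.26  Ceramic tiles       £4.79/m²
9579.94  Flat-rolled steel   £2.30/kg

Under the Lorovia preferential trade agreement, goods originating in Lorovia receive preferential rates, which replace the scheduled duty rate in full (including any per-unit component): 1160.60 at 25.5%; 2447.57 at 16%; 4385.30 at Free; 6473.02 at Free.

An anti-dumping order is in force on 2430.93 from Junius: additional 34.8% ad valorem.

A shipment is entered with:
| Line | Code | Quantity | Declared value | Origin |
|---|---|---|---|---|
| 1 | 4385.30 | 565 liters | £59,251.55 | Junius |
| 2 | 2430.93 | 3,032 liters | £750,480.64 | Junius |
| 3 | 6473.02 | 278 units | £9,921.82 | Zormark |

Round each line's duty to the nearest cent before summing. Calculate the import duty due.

Line 1 (4385.30, Junius, 565 liters, £59,251.55):
Base rate for 4385.30 is £6.14/liter.
4385.30 has an FTA preferential rate, but origin Junius is not Lorovia; base rate stands.
Duty = 565 × £6.14 = £3,469.10.
Line 2 (2430.93, Junius, 3,032 liters, £750,480.64):
Base rate for 2430.93 is 8.5% + £3.41/liter.
Additional duty on 2430.93 from Junius: +34.8%. Applied ad valorem rate: 8.5% + 34.8% = 43.3%.
Duty = £750,480.64 × 43.3% + 3,032 × £3.41 = £335,297.24.
Line 3 (6473.02, Zormark, 278 units, £9,921.82):
Base rate for 6473.02 is 6% + £1.18/unit.
6473.02 has an FTA preferential rate, but origin Zormark is not Lorovia; base rate stands.
Duty = £9,921.82 × 6% + 278 × £1.18 = £923.35.
Total = £3,469.10 + £335,297.24 + £923.35 = £339,689.69.

£339,689.69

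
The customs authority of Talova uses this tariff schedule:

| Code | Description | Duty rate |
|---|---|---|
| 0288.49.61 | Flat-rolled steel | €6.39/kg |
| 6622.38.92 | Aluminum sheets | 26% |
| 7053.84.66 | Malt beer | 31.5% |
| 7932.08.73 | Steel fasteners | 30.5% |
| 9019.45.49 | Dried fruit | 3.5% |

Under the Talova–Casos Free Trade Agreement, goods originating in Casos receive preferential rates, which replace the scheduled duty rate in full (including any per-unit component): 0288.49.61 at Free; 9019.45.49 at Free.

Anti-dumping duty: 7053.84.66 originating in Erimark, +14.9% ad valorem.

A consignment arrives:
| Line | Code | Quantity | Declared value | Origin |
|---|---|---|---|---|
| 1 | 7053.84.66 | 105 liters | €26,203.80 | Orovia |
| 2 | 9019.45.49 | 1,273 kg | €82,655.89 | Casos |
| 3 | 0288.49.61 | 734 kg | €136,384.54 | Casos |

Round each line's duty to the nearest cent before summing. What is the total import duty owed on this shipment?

Line 1 (7053.84.66, Orovia, 105 liters, €26,203.80):
Base rate for 7053.84.66 is 31.5%.
The additional-duty order on 7053.84.66 targets Erimark, not Orovia; it does not apply.
Duty = €26,203.80 × 31.5% = €8,254.20.
Line 2 (9019.45.49, Casos, 1,273 kg, €82,655.89):
Base rate for 9019.45.49 is 3.5%.
Origin Casos qualifies under the Talova–Casos agreement and 9019.45.49 is covered: preferential rate Free applies instead.
Duty = €82,655.89 × 0% = €0.00.
Line 3 (0288.49.61, Casos, 734 kg, €136,384.54):
Base rate for 0288.49.61 is €6.39/kg.
Origin Casos qualifies under the Talova–Casos agreement and 0288.49.61 is covered: preferential rate Free applies instead.
Duty = €136,384.54 × 0% = €0.00.
Total = €8,254.20 + €0.00 + €0.00 = €8,254.20.

€8,254.20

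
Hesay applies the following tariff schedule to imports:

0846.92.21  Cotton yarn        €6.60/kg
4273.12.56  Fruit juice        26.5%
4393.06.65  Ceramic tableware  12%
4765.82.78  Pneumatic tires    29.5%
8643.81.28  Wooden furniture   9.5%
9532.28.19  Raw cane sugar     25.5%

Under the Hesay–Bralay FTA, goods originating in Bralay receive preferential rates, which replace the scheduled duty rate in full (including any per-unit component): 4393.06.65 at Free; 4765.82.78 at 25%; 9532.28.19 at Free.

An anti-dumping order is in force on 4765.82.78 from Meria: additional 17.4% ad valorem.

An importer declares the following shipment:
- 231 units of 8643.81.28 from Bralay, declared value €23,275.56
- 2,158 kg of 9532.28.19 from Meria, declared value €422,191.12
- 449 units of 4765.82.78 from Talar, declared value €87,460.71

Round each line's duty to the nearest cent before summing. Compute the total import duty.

Line 1 (8643.81.28, Bralay, 231 units, €23,275.56):
Base rate for 8643.81.28 is 9.5%.
Origin Bralay is the FTA partner but 8643.81.28 is not on the preference list; base rate stands.
Duty = €23,275.56 × 9.5% = €2,211.18.
Line 2 (9532.28.19, Meria, 2,158 kg, €422,191.12):
Base rate for 9532.28.19 is 25.5%.
9532.28.19 has an FTA preferential rate, but origin Meria is not Bralay; base rate stands.
Duty = €422,191.12 × 25.5% = €107,658.74.
Line 3 (4765.82.78, Talar, 449 units, €87,460.71):
Base rate for 4765.82.78 is 29.5%.
4765.82.78 has an FTA preferential rate, but origin Talar is not Bralay; base rate stands.
The additional-duty order on 4765.82.78 targets Meria, not Talar; it does not apply.
Duty = €87,460.71 × 29.5% = €25,800.91.
Total = €2,211.18 + €107,658.74 + €25,800.91 = €135,670.83.

€135,670.83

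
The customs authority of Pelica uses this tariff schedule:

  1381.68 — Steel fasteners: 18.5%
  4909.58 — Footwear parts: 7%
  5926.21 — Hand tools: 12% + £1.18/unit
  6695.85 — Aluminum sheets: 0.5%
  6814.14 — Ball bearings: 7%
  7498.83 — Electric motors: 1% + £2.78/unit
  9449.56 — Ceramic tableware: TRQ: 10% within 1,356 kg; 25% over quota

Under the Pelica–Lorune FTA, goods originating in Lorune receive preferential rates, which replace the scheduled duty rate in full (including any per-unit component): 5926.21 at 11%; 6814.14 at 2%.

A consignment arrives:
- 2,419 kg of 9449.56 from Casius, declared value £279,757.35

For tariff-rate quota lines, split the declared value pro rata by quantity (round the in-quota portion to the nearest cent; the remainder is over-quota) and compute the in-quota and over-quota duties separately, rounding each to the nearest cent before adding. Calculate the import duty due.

£46,416.13

Line 1 (9449.56, Casius, 2,419 kg, £279,757.35):
Code 9449.56 is under a tariff-rate quota (threshold 1,356 kg). In-quota: 1,356 kg at 10%; over-quota: 1,063 kg at 25%.
Pro-rata value split: in-quota = £279,757.35 × 1,356/2,419 = £156,821.40; over-quota = £279,757.35 − £156,821.40 = £122,935.95.
In-quota duty = £156,821.40 × 10% = £15,682.14. Over-quota duty = £122,935.95 × 25% = £30,733.99.
Line duty = £15,682.14 + £30,733.99 = £46,416.13.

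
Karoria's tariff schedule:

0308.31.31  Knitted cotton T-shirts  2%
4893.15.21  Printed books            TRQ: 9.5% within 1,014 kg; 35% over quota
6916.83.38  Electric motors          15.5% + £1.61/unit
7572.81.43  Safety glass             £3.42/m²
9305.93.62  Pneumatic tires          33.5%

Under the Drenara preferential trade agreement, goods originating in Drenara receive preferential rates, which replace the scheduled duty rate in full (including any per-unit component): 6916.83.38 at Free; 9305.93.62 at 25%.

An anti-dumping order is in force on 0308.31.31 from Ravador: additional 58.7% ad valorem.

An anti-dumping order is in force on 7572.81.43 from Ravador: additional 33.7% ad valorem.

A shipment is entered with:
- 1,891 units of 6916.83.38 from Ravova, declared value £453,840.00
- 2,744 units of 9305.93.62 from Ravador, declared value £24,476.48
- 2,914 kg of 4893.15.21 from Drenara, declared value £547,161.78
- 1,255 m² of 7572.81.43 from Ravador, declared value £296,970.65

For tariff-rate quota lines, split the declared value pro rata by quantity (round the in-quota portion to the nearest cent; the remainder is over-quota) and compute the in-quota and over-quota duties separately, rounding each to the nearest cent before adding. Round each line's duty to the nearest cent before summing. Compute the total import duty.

£328,915.47

Line 1 (6916.83.38, Ravova, 1,891 units, £453,840.00):
Base rate for 6916.83.38 is 15.5% + £1.61/unit.
6916.83.38 has an FTA preferential rate, but origin Ravova is not Drenara; base rate stands.
Duty = £453,840.00 × 15.5% + 1,891 × £1.61 = £73,389.71.
Line 2 (9305.93.62, Ravador, 2,744 units, £24,476.48):
Base rate for 9305.93.62 is 33.5%.
9305.93.62 has an FTA preferential rate, but origin Ravador is not Drenara; base rate stands.
Duty = £24,476.48 × 33.5% = £8,199.62.
Line 3 (4893.15.21, Drenara, 2,914 kg, £547,161.78):
Code 4893.15.21 is under a tariff-rate quota (threshold 1,014 kg). In-quota: 1,014 kg at 9.5%; over-quota: 1,900 kg at 35%.
Pro-rata value split: in-quota = £547,161.78 × 1,014/2,914 = £190,398.78; over-quota = £547,161.78 − £190,398.78 = £356,763.00.
In-quota duty = £190,398.78 × 9.5% = £18,087.88. Over-quota duty = £356,763.00 × 35% = £124,867.05.
Line duty = £18,087.88 + £124,867.05 = £142,954.93.
Line 4 (7572.81.43, Ravador, 1,255 m², £296,970.65):
Base rate for 7572.81.43 is £3.42/m².
Additional duty on 7572.81.43 from Ravador: +33.7% ad valorem. Applied ad valorem rate = 33.7%.
Duty = £296,970.65 × 33.7% + 1,255 × £3.42 = £104,371.21.
Total = £73,389.71 + £8,199.62 + £142,954.93 + £104,371.21 = £328,915.47.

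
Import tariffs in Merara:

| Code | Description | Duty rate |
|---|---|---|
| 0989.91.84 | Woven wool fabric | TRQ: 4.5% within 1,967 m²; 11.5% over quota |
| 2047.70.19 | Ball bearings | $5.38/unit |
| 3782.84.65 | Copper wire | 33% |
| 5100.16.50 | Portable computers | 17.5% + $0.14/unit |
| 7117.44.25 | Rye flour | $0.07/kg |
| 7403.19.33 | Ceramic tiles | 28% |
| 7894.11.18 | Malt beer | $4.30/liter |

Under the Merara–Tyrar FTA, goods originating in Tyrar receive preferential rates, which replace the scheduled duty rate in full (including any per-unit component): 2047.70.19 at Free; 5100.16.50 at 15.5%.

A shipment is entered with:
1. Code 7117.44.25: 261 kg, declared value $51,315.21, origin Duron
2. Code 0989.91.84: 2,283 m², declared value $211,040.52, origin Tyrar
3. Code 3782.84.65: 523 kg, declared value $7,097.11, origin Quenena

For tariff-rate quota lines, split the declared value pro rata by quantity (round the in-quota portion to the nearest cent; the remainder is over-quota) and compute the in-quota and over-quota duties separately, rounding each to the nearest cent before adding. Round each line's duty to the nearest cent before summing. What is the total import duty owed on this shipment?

Line 1 (7117.44.25, Duron, 261 kg, $51,315.21):
Base rate for 7117.44.25 is $0.07/kg.
Duty = 261 × $0.07 = $18.27.
Line 2 (0989.91.84, Tyrar, 2,283 m², $211,040.52):
Code 0989.91.84 is under a tariff-rate quota (threshold 1,967 m²). In-quota: 1,967 m² at 4.5%; over-quota: 316 m² at 11.5%.
Pro-rata value split: in-quota = $211,040.52 × 1,967/2,283 = $181,829.48; over-quota = $211,040.52 − $181,829.48 = $29,211.04.
In-quota duty = $181,829.48 × 4.5% = $8,182.33. Over-quota duty = $29,211.04 × 11.5% = $3,359.27.
Line duty = $8,182.33 + $3,359.27 = $11,541.60.
Line 3 (3782.84.65, Quenena, 523 kg, $7,097.11):
Base rate for 3782.84.65 is 33%.
Duty = $7,097.11 × 33% = $2,342.05.
Total = $18.27 + $11,541.60 + $2,342.05 = $13,901.92.

$13,901.92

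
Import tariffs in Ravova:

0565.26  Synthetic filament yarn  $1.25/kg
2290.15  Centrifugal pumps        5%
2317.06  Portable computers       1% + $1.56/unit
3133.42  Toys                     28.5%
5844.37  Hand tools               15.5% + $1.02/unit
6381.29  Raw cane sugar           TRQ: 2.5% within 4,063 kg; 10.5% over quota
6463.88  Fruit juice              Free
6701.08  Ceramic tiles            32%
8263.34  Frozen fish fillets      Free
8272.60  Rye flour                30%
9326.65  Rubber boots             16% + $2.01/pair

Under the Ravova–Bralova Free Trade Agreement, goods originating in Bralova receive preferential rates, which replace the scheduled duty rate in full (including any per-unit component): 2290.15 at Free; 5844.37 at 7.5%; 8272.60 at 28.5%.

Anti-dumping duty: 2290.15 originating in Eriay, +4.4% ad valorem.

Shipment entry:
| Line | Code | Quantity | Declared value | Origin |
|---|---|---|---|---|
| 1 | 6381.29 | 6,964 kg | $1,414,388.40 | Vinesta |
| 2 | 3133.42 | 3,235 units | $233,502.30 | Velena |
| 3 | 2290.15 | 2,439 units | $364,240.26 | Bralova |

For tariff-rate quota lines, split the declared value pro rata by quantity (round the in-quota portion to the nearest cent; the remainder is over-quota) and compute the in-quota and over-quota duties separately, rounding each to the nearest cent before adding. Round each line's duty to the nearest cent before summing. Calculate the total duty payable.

$149,043.32

Line 1 (6381.29, Vinesta, 6,964 kg, $1,414,388.40):
Code 6381.29 is under a tariff-rate quota (threshold 4,063 kg). In-quota: 4,063 kg at 2.5%; over-quota: 2,901 kg at 10.5%.
Pro-rata value split: in-quota = $1,414,388.40 × 4,063/6,964 = $825,195.30; over-quota = $1,414,388.40 − $825,195.30 = $589,193.10.
In-quota duty = $825,195.30 × 2.5% = $20,629.88. Over-quota duty = $589,193.10 × 10.5% = $61,865.28.
Line duty = $20,629.88 + $61,865.28 = $82,495.16.
Line 2 (3133.42, Velena, 3,235 units, $233,502.30):
Base rate for 3133.42 is 28.5%.
Duty = $233,502.30 × 28.5% = $66,548.16.
Line 3 (2290.15, Bralova, 2,439 units, $364,240.26):
Base rate for 2290.15 is 5%.
Origin Bralova qualifies under the Ravova–Bralova agreement and 2290.15 is covered: preferential rate Free applies instead.
The additional-duty order on 2290.15 targets Eriay, not Bralova; it does not apply.
Duty = $364,240.26 × 0% = $0.00.
Total = $82,495.16 + $66,548.16 + $0.00 = $149,043.32.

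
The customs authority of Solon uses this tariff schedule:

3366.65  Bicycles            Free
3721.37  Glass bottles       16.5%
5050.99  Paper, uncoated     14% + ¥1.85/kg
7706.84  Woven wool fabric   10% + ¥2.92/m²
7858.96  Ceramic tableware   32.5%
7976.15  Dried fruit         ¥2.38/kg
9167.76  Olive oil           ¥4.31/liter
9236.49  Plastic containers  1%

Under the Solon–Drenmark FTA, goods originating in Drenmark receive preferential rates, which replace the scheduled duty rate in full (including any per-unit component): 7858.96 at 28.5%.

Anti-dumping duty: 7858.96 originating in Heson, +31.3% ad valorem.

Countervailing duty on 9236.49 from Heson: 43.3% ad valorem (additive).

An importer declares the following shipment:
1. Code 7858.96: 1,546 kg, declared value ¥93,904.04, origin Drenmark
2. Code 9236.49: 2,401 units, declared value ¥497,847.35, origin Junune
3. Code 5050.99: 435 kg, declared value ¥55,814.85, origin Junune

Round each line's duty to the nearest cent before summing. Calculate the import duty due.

¥40,359.95

Line 1 (7858.96, Drenmark, 1,546 kg, ¥93,904.04):
Base rate for 7858.96 is 32.5%.
Origin Drenmark qualifies under the Solon–Drenmark agreement and 7858.96 is covered: preferential rate 28.5% applies instead.
The additional-duty order on 7858.96 targets Heson, not Drenmark; it does not apply.
Duty = ¥93,904.04 × 28.5% = ¥26,762.65.
Line 2 (9236.49, Junune, 2,401 units, ¥497,847.35):
Base rate for 9236.49 is 1%.
The additional-duty order on 9236.49 targets Heson, not Junune; it does not apply.
Duty = ¥497,847.35 × 1% = ¥4,978.47.
Line 3 (5050.99, Junune, 435 kg, ¥55,814.85):
Base rate for 5050.99 is 14% + ¥1.85/kg.
Duty = ¥55,814.85 × 14% + 435 × ¥1.85 = ¥8,618.83.
Total = ¥26,762.65 + ¥4,978.47 + ¥8,618.83 = ¥40,359.95.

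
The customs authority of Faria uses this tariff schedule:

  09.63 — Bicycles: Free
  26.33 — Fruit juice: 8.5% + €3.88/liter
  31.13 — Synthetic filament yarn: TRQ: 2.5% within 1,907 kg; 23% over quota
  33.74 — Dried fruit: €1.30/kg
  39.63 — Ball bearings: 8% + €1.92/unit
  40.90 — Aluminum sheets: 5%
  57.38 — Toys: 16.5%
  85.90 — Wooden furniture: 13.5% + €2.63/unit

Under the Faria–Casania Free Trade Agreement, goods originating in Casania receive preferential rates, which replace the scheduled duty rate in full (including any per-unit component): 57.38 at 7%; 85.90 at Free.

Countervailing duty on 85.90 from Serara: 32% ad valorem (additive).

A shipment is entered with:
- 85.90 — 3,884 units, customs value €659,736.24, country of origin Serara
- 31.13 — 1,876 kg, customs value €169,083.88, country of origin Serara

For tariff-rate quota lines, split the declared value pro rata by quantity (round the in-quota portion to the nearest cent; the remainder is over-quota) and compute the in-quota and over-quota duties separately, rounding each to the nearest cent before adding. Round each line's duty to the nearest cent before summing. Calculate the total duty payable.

€314,622.01

Line 1 (85.90, Serara, 3,884 units, €659,736.24):
Base rate for 85.90 is 13.5% + €2.63/unit.
85.90 has an FTA preferential rate, but origin Serara is not Casania; base rate stands.
Additional duty on 85.90 from Serara: +32%. Applied ad valorem rate: 13.5% + 32% = 45.5%.
Duty = €659,736.24 × 45.5% + 3,884 × €2.63 = €310,394.91.
Line 2 (31.13, Serara, 1,876 kg, €169,083.88):
Code 31.13 is under a tariff-rate quota (threshold 1,907 kg). Quantity 1,876 kg is within the quota, so the in-quota rate 2.5% applies to the full value.
Duty = €169,083.88 × 2.5% = €4,227.10.
Total = €310,394.91 + €4,227.10 = €314,622.01.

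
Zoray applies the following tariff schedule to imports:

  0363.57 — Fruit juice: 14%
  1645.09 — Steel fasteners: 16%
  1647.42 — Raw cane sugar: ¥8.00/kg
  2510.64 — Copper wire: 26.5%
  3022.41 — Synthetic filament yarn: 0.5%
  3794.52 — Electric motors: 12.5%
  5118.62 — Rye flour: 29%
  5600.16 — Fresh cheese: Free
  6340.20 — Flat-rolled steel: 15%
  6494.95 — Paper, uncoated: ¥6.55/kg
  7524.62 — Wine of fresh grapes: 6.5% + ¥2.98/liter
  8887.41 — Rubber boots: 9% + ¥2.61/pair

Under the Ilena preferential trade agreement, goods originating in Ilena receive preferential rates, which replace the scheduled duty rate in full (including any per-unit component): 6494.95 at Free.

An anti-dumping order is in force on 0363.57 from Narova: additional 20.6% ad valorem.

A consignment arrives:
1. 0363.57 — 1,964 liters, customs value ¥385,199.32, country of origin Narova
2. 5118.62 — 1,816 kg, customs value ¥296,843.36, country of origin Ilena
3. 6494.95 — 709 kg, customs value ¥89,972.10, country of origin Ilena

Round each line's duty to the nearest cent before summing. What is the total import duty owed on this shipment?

Line 1 (0363.57, Narova, 1,964 liters, ¥385,199.32):
Base rate for 0363.57 is 14%.
Additional duty on 0363.57 from Narova: +20.6%. Applied ad valorem rate: 14% + 20.6% = 34.6%.
Duty = ¥385,199.32 × 34.6% = ¥133,278.96.
Line 2 (5118.62, Ilena, 1,816 kg, ¥296,843.36):
Base rate for 5118.62 is 29%.
Origin Ilena is the FTA partner but 5118.62 is not on the preference list; base rate stands.
Duty = ¥296,843.36 × 29% = ¥86,084.57.
Line 3 (6494.95, Ilena, 709 kg, ¥89,972.10):
Base rate for 6494.95 is ¥6.55/kg.
Origin Ilena qualifies under the Zoray–Ilena agreement and 6494.95 is covered: preferential rate Free applies instead.
Duty = ¥89,972.10 × 0% = ¥0.00.
Total = ¥133,278.96 + ¥86,084.57 + ¥0.00 = ¥219,363.53.

¥219,363.53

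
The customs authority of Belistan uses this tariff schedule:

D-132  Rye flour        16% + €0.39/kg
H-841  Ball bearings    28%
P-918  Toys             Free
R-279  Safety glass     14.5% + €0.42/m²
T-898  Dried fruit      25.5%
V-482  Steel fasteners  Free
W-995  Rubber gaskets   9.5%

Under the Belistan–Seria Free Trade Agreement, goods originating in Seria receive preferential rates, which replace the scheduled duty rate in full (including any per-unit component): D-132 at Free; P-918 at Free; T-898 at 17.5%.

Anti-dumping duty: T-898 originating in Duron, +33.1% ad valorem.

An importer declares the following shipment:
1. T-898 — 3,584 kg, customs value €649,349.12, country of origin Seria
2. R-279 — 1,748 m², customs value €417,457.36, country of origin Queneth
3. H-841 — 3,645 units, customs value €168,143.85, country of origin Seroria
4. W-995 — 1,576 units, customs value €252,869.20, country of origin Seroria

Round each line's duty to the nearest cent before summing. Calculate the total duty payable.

Line 1 (T-898, Seria, 3,584 kg, €649,349.12):
Base rate for T-898 is 25.5%.
Origin Seria qualifies under the Belistan–Seria agreement and T-898 is covered: preferential rate 17.5% applies instead.
The additional-duty order on T-898 targets Duron, not Seria; it does not apply.
Duty = €649,349.12 × 17.5% = €113,636.10.
Line 2 (R-279, Queneth, 1,748 m², €417,457.36):
Base rate for R-279 is 14.5% + €0.42/m².
Duty = €417,457.36 × 14.5% + 1,748 × €0.42 = €61,265.48.
Line 3 (H-841, Seroria, 3,645 units, €168,143.85):
Base rate for H-841 is 28%.
Duty = €168,143.85 × 28% = €47,080.28.
Line 4 (W-995, Seroria, 1,576 units, €252,869.20):
Base rate for W-995 is 9.5%.
Duty = €252,869.20 × 9.5% = €24,022.57.
Total = €113,636.10 + €61,265.48 + €47,080.28 + €24,022.57 = €246,004.43.

€246,004.43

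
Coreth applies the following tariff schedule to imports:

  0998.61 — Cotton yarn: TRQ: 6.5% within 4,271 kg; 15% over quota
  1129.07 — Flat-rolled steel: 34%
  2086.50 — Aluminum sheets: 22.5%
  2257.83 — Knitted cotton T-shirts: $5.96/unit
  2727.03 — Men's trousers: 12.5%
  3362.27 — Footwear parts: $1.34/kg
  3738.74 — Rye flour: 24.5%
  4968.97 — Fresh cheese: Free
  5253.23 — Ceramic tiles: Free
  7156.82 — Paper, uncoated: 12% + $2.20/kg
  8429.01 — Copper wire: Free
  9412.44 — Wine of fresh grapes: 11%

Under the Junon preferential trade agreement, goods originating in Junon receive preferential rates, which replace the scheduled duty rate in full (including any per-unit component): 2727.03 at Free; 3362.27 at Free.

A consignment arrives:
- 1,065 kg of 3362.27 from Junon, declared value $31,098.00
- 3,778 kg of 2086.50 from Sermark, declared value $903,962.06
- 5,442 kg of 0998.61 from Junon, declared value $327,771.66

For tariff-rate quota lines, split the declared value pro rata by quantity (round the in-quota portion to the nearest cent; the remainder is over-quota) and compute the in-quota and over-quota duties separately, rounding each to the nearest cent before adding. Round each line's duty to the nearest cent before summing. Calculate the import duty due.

$230,691.61

Line 1 (3362.27, Junon, 1,065 kg, $31,098.00):
Base rate for 3362.27 is $1.34/kg.
Origin Junon qualifies under the Coreth–Junon agreement and 3362.27 is covered: preferential rate Free applies instead.
Duty = $31,098.00 × 0% = $0.00.
Line 2 (2086.50, Sermark, 3,778 kg, $903,962.06):
Base rate for 2086.50 is 22.5%.
Duty = $903,962.06 × 22.5% = $203,391.46.
Line 3 (0998.61, Junon, 5,442 kg, $327,771.66):
Code 0998.61 is under a tariff-rate quota (threshold 4,271 kg). In-quota: 4,271 kg at 6.5%; over-quota: 1,171 kg at 15%.
Pro-rata value split: in-quota = $327,771.66 × 4,271/5,442 = $257,242.33; over-quota = $327,771.66 − $257,242.33 = $70,529.33.
In-quota duty = $257,242.33 × 6.5% = $16,720.75. Over-quota duty = $70,529.33 × 15% = $10,579.40.
Line duty = $16,720.75 + $10,579.40 = $27,300.15.
Total = $0.00 + $203,391.46 + $27,300.15 = $230,691.61.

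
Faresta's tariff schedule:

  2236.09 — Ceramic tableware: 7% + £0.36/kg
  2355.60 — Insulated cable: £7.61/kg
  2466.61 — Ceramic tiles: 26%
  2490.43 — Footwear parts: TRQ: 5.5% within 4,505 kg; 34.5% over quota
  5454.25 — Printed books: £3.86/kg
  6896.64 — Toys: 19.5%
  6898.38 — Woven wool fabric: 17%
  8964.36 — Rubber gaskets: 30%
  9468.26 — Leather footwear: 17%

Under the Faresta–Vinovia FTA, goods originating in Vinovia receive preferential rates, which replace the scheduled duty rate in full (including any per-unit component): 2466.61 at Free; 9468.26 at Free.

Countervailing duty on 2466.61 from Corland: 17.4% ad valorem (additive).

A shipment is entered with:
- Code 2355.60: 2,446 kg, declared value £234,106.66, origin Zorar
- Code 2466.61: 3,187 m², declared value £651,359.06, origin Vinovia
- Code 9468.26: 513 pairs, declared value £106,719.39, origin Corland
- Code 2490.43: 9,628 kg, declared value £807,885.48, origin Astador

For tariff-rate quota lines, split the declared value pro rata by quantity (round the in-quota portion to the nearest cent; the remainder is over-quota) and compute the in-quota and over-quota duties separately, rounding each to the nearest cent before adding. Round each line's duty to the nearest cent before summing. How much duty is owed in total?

Line 1 (2355.60, Zorar, 2,446 kg, £234,106.66):
Base rate for 2355.60 is £7.61/kg.
Duty = 2,446 × £7.61 = £18,614.06.
Line 2 (2466.61, Vinovia, 3,187 m², £651,359.06):
Base rate for 2466.61 is 26%.
Origin Vinovia qualifies under the Faresta–Vinovia agreement and 2466.61 is covered: preferential rate Free applies instead.
The additional-duty order on 2466.61 targets Corland, not Vinovia; it does not apply.
Duty = £651,359.06 × 0% = £0.00.
Line 3 (9468.26, Corland, 513 pairs, £106,719.39):
Base rate for 9468.26 is 17%.
9468.26 has an FTA preferential rate, but origin Corland is not Vinovia; base rate stands.
Duty = £106,719.39 × 17% = £18,142.30.
Line 4 (2490.43, Astador, 9,628 kg, £807,885.48):
Code 2490.43 is under a tariff-rate quota (threshold 4,505 kg). In-quota: 4,505 kg at 5.5%; over-quota: 5,123 kg at 34.5%.
Pro-rata value split: in-quota = £807,885.48 × 4,505/9,628 = £378,014.55; over-quota = £807,885.48 − £378,014.55 = £429,870.93.
In-quota duty = £378,014.55 × 5.5% = £20,790.80. Over-quota duty = £429,870.93 × 34.5% = £148,305.47.
Line duty = £20,790.80 + £148,305.47 = £169,096.27.
Total = £18,614.06 + £0.00 + £18,142.30 + £169,096.27 = £205,852.63.

£205,852.63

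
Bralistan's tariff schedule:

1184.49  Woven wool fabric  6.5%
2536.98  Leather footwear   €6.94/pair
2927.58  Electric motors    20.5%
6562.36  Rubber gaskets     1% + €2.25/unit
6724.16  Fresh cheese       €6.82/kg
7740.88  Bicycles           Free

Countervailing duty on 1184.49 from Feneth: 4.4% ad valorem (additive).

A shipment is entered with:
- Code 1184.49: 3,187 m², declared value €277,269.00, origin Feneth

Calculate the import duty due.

€30,222.32

Line 1 (1184.49, Feneth, 3,187 m², €277,269.00):
Base rate for 1184.49 is 6.5%.
Additional duty on 1184.49 from Feneth: +4.4%. Applied ad valorem rate: 6.5% + 4.4% = 10.9%.
Duty = €277,269.00 × 10.9% = €30,222.32.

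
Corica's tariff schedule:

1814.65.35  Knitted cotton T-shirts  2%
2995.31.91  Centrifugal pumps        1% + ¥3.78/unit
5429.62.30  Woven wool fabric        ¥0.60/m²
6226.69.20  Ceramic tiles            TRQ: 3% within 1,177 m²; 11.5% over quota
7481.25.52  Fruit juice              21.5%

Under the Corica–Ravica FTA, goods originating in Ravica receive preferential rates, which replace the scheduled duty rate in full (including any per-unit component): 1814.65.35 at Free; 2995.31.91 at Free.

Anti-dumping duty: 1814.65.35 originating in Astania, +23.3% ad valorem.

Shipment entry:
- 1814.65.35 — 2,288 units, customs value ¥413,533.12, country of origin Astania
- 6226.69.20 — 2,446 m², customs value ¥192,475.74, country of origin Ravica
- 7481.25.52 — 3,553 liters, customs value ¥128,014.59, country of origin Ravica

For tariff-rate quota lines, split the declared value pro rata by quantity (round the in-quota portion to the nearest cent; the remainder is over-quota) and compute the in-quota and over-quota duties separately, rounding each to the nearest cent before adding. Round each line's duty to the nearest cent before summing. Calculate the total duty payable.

Line 1 (1814.65.35, Astania, 2,288 units, ¥413,533.12):
Base rate for 1814.65.35 is 2%.
1814.65.35 has an FTA preferential rate, but origin Astania is not Ravica; base rate stands.
Additional duty on 1814.65.35 from Astania: +23.3%. Applied ad valorem rate: 2% + 23.3% = 25.3%.
Duty = ¥413,533.12 × 25.3% = ¥104,623.88.
Line 2 (6226.69.20, Ravica, 2,446 m², ¥192,475.74):
Code 6226.69.20 is under a tariff-rate quota (threshold 1,177 m²). In-quota: 1,177 m² at 3%; over-quota: 1,269 m² at 11.5%.
Pro-rata value split: in-quota = ¥192,475.74 × 1,177/2,446 = ¥92,618.13; over-quota = ¥192,475.74 − ¥92,618.13 = ¥99,857.61.
In-quota duty = ¥92,618.13 × 3% = ¥2,778.54. Over-quota duty = ¥99,857.61 × 11.5% = ¥11,483.63.
Line duty = ¥2,778.54 + ¥11,483.63 = ¥14,262.17.
Line 3 (7481.25.52, Ravica, 3,553 liters, ¥128,014.59):
Base rate for 7481.25.52 is 21.5%.
Origin Ravica is the FTA partner but 7481.25.52 is not on the preference list; base rate stands.
Duty = ¥128,014.59 × 21.5% = ¥27,523.14.
Total = ¥104,623.88 + ¥14,262.17 + ¥27,523.14 = ¥146,409.19.

¥146,409.19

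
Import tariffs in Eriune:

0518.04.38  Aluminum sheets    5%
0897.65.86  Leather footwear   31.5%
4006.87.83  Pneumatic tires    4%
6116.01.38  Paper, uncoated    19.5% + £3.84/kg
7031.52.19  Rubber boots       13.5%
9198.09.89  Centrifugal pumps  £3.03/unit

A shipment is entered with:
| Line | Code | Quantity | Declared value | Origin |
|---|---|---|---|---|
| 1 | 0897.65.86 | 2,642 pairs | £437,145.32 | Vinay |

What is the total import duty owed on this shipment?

£137,700.78

Line 1 (0897.65.86, Vinay, 2,642 pairs, £437,145.32):
Base rate for 0897.65.86 is 31.5%.
Duty = £437,145.32 × 31.5% = £137,700.78.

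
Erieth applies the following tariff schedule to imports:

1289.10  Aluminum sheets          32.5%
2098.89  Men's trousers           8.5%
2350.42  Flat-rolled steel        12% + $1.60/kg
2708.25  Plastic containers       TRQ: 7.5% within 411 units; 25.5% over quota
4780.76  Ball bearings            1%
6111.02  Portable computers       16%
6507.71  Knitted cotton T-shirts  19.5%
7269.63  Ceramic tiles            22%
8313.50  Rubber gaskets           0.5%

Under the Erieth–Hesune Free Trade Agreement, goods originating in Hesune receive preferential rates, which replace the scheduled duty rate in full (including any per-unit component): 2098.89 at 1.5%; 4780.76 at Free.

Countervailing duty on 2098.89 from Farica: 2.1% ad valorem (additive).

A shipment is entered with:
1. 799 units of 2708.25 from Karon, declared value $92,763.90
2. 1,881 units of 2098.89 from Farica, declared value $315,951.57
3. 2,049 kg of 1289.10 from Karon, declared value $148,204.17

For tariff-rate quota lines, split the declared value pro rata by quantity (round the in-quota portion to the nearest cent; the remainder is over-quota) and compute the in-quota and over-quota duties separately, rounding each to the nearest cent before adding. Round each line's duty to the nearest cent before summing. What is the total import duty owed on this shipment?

$96,722.94

Line 1 (2708.25, Karon, 799 units, $92,763.90):
Code 2708.25 is under a tariff-rate quota (threshold 411 units). In-quota: 411 units at 7.5%; over-quota: 388 units at 25.5%.
Pro-rata value split: in-quota = $92,763.90 × 411/799 = $47,717.10; over-quota = $92,763.90 − $47,717.10 = $45,046.80.
In-quota duty = $47,717.10 × 7.5% = $3,578.78. Over-quota duty = $45,046.80 × 25.5% = $11,486.93.
Line duty = $3,578.78 + $11,486.93 = $15,065.71.
Line 2 (2098.89, Farica, 1,881 units, $315,951.57):
Base rate for 2098.89 is 8.5%.
2098.89 has an FTA preferential rate, but origin Farica is not Hesune; base rate stands.
Additional duty on 2098.89 from Farica: +2.1%. Applied ad valorem rate: 8.5% + 2.1% = 10.6%.
Duty = $315,951.57 × 10.6% = $33,490.87.
Line 3 (1289.10, Karon, 2,049 kg, $148,204.17):
Base rate for 1289.10 is 32.5%.
Duty = $148,204.17 × 32.5% = $48,166.36.
Total = $15,065.71 + $33,490.87 + $48,166.36 = $96,722.94.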